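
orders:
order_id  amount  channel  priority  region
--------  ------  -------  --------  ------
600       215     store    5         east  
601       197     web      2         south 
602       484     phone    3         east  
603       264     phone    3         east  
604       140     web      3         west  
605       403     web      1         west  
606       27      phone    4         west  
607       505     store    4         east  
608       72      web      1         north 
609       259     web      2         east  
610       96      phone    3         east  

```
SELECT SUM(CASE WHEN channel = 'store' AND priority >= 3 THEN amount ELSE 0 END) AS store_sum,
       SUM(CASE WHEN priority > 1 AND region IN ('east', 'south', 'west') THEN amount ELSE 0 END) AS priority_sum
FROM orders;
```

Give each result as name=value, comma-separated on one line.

[store_sum: channel = 'store' AND priority >= 3]
order_id=600: ✓ → 215
order_id=601: ✗
order_id=602: ✗
order_id=603: ✗
order_id=604: ✗
order_id=605: ✗
order_id=606: ✗
order_id=607: ✓ → 505
order_id=608: ✗
order_id=609: ✗
order_id=610: ✗
store_sum = 215 + 505 = 720
—
[priority_sum: priority > 1 AND region IN ('east', 'south', 'west')]
order_id=600: ✓ → 215
order_id=601: ✓ → 197
order_id=602: ✓ → 484
order_id=603: ✓ → 264
order_id=604: ✓ → 140
order_id=605: ✗
order_id=606: ✓ → 27
order_id=607: ✓ → 505
order_id=608: ✗
order_id=609: ✓ → 259
order_id=610: ✓ → 96
priority_sum = 215 + 197 + 484 + 264 + 140 + 27 + 505 + 259 + 96 = 2187

store_sum=720, priority_sum=2187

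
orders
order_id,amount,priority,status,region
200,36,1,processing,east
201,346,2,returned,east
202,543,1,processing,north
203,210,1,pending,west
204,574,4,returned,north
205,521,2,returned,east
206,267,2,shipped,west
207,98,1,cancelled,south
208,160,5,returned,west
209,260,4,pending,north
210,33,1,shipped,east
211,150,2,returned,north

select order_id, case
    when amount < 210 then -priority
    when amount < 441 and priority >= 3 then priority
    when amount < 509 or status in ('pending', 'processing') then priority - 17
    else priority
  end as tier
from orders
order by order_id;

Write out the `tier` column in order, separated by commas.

order_id=200: amount < 210 → -1
order_id=201: amount < 509 or status in ('pending', 'processing') → -15
order_id=202: amount < 509 or status in ('pending', 'processing') → -16
order_id=203: amount < 509 or status in ('pending', 'processing') → -16
order_id=204: ELSE → 4
order_id=205: ELSE → 2
order_id=206: amount < 509 or status in ('pending', 'processing') → -15
order_id=207: amount < 210 → -1
order_id=208: amount < 210 → -5
order_id=209: amount < 441 and priority >= 3 → 4
order_id=210: amount < 210 → -1
order_id=211: amount < 210 → -2

-1, -15, -16, -16, 4, 2, -15, -1, -5, 4, -1, -2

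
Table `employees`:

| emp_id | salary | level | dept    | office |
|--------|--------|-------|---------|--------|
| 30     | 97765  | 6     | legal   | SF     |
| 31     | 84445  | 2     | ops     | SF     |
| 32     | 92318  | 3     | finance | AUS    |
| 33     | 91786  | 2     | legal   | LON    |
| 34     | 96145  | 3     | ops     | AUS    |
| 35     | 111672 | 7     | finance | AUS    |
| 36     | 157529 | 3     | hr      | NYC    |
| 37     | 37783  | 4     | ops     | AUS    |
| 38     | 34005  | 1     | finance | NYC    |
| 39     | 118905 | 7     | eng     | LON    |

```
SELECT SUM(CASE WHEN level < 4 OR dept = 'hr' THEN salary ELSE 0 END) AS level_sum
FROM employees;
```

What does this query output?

emp_id=30: ✗
emp_id=31: ✓ → 84445
emp_id=32: ✓ → 92318
emp_id=33: ✓ → 91786
emp_id=34: ✓ → 96145
emp_id=35: ✗
emp_id=36: ✓ → 157529
emp_id=37: ✗
emp_id=38: ✓ → 34005
emp_id=39: ✗
level_sum = 84445 + 92318 + 91786 + 96145 + 157529 + 34005 = 556228

556228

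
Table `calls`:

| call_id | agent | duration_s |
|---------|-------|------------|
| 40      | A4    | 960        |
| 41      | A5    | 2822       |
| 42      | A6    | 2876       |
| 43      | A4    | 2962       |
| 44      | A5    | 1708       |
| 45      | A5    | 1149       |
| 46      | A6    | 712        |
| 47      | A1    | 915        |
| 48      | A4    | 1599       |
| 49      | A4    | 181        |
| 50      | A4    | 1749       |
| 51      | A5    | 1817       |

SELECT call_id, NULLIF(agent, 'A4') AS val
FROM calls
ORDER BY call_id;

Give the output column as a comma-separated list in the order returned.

call_id=40: agent=A4 vs A4: equal → NULL
call_id=41: agent=A5 vs A4: differ → A5
call_id=42: agent=A6 vs A4: differ → A6
call_id=43: agent=A4 vs A4: equal → NULL
call_id=44: agent=A5 vs A4: differ → A5
call_id=45: agent=A5 vs A4: differ → A5
call_id=46: agent=A6 vs A4: differ → A6
call_id=47: agent=A1 vs A4: differ → A1
call_id=48: agent=A4 vs A4: equal → NULL
call_id=49: agent=A4 vs A4: equal → NULL
call_id=50: agent=A4 vs A4: equal → NULL
call_id=51: agent=A5 vs A4: differ → A5

NULL, A5, A6, NULL, A5, A5, A6, A1, NULL, NULL, NULL, A5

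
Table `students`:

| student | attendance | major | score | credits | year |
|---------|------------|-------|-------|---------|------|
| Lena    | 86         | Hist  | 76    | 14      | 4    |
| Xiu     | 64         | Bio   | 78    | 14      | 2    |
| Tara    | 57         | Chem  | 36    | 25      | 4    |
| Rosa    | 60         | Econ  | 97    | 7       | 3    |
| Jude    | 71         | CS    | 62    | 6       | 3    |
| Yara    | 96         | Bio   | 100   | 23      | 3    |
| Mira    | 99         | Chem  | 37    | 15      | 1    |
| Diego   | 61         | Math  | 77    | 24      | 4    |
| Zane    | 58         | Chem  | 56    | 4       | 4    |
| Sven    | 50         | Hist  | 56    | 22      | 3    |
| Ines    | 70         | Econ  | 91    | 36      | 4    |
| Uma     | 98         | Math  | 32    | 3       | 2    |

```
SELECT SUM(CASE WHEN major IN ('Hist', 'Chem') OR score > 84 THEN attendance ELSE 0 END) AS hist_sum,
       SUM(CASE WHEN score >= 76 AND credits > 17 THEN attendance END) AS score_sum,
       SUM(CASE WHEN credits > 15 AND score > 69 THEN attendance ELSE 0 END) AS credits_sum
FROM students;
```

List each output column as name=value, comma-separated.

[hist_sum: major IN ('Hist', 'Chem') OR score > 84]
student=Lena: ✓ → 86
student=Xiu: ✗
student=Tara: ✓ → 57
student=Rosa: ✓ → 60
student=Jude: ✗
student=Yara: ✓ → 96
student=Mira: ✓ → 99
student=Diego: ✗
student=Zane: ✓ → 58
student=Sven: ✓ → 50
student=Ines: ✓ → 70
student=Uma: ✗
hist_sum = 86 + 57 + 60 + 96 + 99 + 58 + 50 + 70 = 576
—
[score_sum: score >= 76 AND credits > 17]
student=Lena: ✗
student=Xiu: ✗
student=Tara: ✗
student=Rosa: ✗
student=Jude: ✗
student=Yara: ✓ → 96
student=Mira: ✗
student=Diego: ✓ → 61
student=Zane: ✗
student=Sven: ✗
student=Ines: ✓ → 70
student=Uma: ✗
score_sum = 96 + 61 + 70 = 227
—
[credits_sum: credits > 15 AND score > 69]
student=Lena: ✗
student=Xiu: ✗
student=Tara: ✗
student=Rosa: ✗
student=Jude: ✗
student=Yara: ✓ → 96
student=Mira: ✗
student=Diego: ✓ → 61
student=Zane: ✗
student=Sven: ✗
student=Ines: ✓ → 70
student=Uma: ✗
credits_sum = 96 + 61 + 70 = 227

hist_sum=576, score_sum=227, credits_sum=227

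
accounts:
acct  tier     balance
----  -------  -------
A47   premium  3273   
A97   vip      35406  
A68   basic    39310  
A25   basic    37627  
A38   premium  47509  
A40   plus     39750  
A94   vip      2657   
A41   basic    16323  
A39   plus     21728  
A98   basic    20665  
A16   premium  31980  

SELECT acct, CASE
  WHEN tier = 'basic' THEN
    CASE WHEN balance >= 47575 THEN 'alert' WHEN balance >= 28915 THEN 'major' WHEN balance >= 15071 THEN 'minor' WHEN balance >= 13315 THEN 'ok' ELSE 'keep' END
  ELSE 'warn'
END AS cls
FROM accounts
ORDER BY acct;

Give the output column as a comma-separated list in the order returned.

acct=A16: tier='premium' → outer ELSE → warn
acct=A25: tier='basic' → inner[balance >= 28915] → major
acct=A38: tier='premium' → outer ELSE → warn
acct=A39: tier='plus' → outer ELSE → warn
acct=A40: tier='plus' → outer ELSE → warn
acct=A41: tier='basic' → inner[balance >= 15071] → minor
acct=A47: tier='premium' → outer ELSE → warn
acct=A68: tier='basic' → inner[balance >= 28915] → major
acct=A94: tier='vip' → outer ELSE → warn
acct=A97: tier='vip' → outer ELSE → warn
acct=A98: tier='basic' → inner[balance >= 15071] → minor

warn, major, warn, warn, warn, minor, warn, major, warn, warn, minor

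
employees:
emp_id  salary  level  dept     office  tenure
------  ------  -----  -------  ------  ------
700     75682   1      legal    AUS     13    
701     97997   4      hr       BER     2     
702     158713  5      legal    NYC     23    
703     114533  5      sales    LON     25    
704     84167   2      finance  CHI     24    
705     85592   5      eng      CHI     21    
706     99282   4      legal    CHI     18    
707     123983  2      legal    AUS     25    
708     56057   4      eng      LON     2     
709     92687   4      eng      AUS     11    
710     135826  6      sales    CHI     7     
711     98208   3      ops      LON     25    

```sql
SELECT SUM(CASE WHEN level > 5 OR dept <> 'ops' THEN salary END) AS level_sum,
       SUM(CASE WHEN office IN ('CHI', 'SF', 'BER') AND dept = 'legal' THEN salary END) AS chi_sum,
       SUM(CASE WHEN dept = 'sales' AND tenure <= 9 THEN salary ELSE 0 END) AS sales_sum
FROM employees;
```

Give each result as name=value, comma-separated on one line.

[level_sum: level > 5 OR dept <> 'ops']
emp_id=700: ✓ → 75682
emp_id=701: ✓ → 97997
emp_id=702: ✓ → 158713
emp_id=703: ✓ → 114533
emp_id=704: ✓ → 84167
emp_id=705: ✓ → 85592
emp_id=706: ✓ → 99282
emp_id=707: ✓ → 123983
emp_id=708: ✓ → 56057
emp_id=709: ✓ → 92687
emp_id=710: ✓ → 135826
emp_id=711: ✗
level_sum = 75682 + 97997 + 158713 + 114533 + 84167 + 85592 + 99282 + 123983 + 56057 + 92687 + 135826 = 1124519
—
[chi_sum: office IN ('CHI', 'SF', 'BER') AND dept = 'legal']
emp_id=700: ✗
emp_id=701: ✗
emp_id=702: ✗
emp_id=703: ✗
emp_id=704: ✗
emp_id=705: ✗
emp_id=706: ✓ → 99282
emp_id=707: ✗
emp_id=708: ✗
emp_id=709: ✗
emp_id=710: ✗
emp_id=711: ✗
chi_sum = 99282
—
[sales_sum: dept = 'sales' AND tenure <= 9]
emp_id=700: ✗
emp_id=701: ✗
emp_id=702: ✗
emp_id=703: ✗
emp_id=704: ✗
emp_id=705: ✗
emp_id=706: ✗
emp_id=707: ✗
emp_id=708: ✗
emp_id=709: ✗
emp_id=710: ✓ → 135826
emp_id=711: ✗
sales_sum = 135826

level_sum=1124519, chi_sum=99282, sales_sum=135826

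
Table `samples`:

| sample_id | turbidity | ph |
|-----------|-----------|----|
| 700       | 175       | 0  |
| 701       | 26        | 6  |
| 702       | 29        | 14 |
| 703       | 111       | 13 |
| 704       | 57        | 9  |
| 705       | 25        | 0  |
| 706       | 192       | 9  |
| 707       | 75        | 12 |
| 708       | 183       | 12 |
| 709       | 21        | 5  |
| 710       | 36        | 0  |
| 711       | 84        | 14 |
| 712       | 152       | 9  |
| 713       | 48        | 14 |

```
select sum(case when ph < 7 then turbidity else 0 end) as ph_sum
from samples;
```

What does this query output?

283

sample_id=700: ✓ → 175
sample_id=701: ✓ → 26
sample_id=702: ✗
sample_id=703: ✗
sample_id=704: ✗
sample_id=705: ✓ → 25
sample_id=706: ✗
sample_id=707: ✗
sample_id=708: ✗
sample_id=709: ✓ → 21
sample_id=710: ✓ → 36
sample_id=711: ✗
sample_id=712: ✗
sample_id=713: ✗
ph_sum = 175 + 26 + 25 + 21 + 36 = 283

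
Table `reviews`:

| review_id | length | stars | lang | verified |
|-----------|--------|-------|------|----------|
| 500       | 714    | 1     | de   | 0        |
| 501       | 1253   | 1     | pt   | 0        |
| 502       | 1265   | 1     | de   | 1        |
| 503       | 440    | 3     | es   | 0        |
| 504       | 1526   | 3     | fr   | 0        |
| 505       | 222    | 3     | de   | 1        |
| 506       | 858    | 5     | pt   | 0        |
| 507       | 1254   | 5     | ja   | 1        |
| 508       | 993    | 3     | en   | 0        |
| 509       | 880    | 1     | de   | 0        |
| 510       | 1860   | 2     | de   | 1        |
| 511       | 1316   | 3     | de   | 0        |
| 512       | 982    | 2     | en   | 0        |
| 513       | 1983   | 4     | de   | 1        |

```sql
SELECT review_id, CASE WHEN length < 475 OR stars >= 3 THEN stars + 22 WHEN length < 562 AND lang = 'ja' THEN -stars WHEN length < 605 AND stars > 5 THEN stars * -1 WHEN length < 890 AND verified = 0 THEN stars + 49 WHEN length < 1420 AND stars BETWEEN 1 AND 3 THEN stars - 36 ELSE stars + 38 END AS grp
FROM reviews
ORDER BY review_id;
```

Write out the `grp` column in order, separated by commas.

50, -35, -35, 25, 25, 25, 27, 27, 25, 50, 40, 25, -34, 26

review_id=500: length < 890 AND verified = 0 → 50
review_id=501: length < 1420 AND stars BETWEEN 1 AND 3 → -35
review_id=502: length < 1420 AND stars BETWEEN 1 AND 3 → -35
review_id=503: length < 475 OR stars >= 3 → 25
review_id=504: length < 475 OR stars >= 3 → 25
review_id=505: length < 475 OR stars >= 3 → 25
review_id=506: length < 475 OR stars >= 3 → 27
review_id=507: length < 475 OR stars >= 3 → 27
review_id=508: length < 475 OR stars >= 3 → 25
review_id=509: length < 890 AND verified = 0 → 50
review_id=510: ELSE → 40
review_id=511: length < 475 OR stars >= 3 → 25
review_id=512: length < 1420 AND stars BETWEEN 1 AND 3 → -34
review_id=513: length < 475 OR stars >= 3 → 26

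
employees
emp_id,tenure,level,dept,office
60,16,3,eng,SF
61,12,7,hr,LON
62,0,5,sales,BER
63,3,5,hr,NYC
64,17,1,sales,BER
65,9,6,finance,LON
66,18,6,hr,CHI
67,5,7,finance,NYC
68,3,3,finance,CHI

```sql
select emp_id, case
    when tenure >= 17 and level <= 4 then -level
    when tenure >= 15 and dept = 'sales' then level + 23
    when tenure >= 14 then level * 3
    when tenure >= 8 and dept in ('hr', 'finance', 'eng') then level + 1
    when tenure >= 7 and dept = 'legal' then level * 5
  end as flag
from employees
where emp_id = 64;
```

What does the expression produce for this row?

-1

emp_id = 64: tenure=17, level=1, dept=sales, office=BER.
tenure >= 17 and level <= 4 → true → -1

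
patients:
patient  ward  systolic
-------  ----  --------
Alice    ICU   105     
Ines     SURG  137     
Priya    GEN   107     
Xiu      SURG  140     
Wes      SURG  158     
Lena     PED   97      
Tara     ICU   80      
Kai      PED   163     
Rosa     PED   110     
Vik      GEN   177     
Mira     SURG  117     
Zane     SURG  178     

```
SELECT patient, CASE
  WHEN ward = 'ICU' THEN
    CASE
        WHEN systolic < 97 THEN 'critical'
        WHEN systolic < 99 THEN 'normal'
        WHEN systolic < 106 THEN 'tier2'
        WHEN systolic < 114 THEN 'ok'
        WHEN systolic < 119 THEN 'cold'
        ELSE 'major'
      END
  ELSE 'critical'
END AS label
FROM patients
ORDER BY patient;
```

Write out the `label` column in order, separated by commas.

patient=Alice: ward='ICU' → inner[systolic < 106] → tier2
patient=Ines: ward='SURG' → outer ELSE → critical
patient=Kai: ward='PED' → outer ELSE → critical
patient=Lena: ward='PED' → outer ELSE → critical
patient=Mira: ward='SURG' → outer ELSE → critical
patient=Priya: ward='GEN' → outer ELSE → critical
patient=Rosa: ward='PED' → outer ELSE → critical
patient=Tara: ward='ICU' → inner[systolic < 97] → critical
patient=Vik: ward='GEN' → outer ELSE → critical
patient=Wes: ward='SURG' → outer ELSE → critical
patient=Xiu: ward='SURG' → outer ELSE → critical
patient=Zane: ward='SURG' → outer ELSE → critical

tier2, critical, critical, critical, critical, critical, critical, critical, critical, critical, critical, critical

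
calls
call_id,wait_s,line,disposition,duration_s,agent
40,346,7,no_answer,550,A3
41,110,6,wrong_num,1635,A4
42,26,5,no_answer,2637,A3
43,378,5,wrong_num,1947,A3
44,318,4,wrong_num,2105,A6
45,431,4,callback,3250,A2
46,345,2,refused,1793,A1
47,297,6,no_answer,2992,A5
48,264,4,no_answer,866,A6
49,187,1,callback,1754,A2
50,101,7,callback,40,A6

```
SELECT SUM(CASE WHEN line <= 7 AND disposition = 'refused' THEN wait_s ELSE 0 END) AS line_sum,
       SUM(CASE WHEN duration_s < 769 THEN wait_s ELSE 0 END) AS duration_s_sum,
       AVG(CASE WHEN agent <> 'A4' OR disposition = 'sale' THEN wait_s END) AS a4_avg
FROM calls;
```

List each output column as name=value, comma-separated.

[line_sum: line <= 7 AND disposition = 'refused']
call_id=40: ✗
call_id=41: ✗
call_id=42: ✗
call_id=43: ✗
call_id=44: ✗
call_id=45: ✗
call_id=46: ✓ → 345
call_id=47: ✗
call_id=48: ✗
call_id=49: ✗
call_id=50: ✗
line_sum = 345
—
[duration_s_sum: duration_s < 769]
call_id=40: ✓ → 346
call_id=41: ✗
call_id=42: ✗
call_id=43: ✗
call_id=44: ✗
call_id=45: ✗
call_id=46: ✗
call_id=47: ✗
call_id=48: ✗
call_id=49: ✗
call_id=50: ✓ → 101
duration_s_sum = 346 + 101 = 447
—
[a4_avg: agent <> 'A4' OR disposition = 'sale']
call_id=40: ✓ → 346
call_id=41: ✗
call_id=42: ✓ → 26
call_id=43: ✓ → 378
call_id=44: ✓ → 318
call_id=45: ✓ → 431
call_id=46: ✓ → 345
call_id=47: ✓ → 297
call_id=48: ✓ → 264
call_id=49: ✓ → 187
call_id=50: ✓ → 101
a4_avg = (346 + 26 + 378 + 318 + 431 + 345 + 297 + 264 + 187 + 101) / 10 = 269.3

line_sum=345, duration_s_sum=447, a4_avg=269.3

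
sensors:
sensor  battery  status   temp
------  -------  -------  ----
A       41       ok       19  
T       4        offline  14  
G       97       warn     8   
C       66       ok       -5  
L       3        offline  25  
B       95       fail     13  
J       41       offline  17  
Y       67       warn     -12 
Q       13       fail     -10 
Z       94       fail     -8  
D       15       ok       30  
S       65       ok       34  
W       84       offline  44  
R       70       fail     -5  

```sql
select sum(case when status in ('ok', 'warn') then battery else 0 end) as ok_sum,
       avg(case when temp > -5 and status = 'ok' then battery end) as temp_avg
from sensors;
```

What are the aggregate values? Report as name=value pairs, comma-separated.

[ok_sum: status in ('ok', 'warn')]
sensor=A: ✓ → 41
sensor=T: ✗
sensor=G: ✓ → 97
sensor=C: ✓ → 66
sensor=L: ✗
sensor=B: ✗
sensor=J: ✗
sensor=Y: ✓ → 67
sensor=Q: ✗
sensor=Z: ✗
sensor=D: ✓ → 15
sensor=S: ✓ → 65
sensor=W: ✗
sensor=R: ✗
ok_sum = 41 + 97 + 66 + 67 + 15 + 65 = 351
—
[temp_avg: temp > -5 and status = 'ok']
sensor=A: ✓ → 41
sensor=T: ✗
sensor=G: ✗
sensor=C: ✗
sensor=L: ✗
sensor=B: ✗
sensor=J: ✗
sensor=Y: ✗
sensor=Q: ✗
sensor=Z: ✗
sensor=D: ✓ → 15
sensor=S: ✓ → 65
sensor=W: ✗
sensor=R: ✗
temp_avg = (41 + 15 + 65) / 3 = 40.3333333333

ok_sum=351, temp_avg=40.3333333333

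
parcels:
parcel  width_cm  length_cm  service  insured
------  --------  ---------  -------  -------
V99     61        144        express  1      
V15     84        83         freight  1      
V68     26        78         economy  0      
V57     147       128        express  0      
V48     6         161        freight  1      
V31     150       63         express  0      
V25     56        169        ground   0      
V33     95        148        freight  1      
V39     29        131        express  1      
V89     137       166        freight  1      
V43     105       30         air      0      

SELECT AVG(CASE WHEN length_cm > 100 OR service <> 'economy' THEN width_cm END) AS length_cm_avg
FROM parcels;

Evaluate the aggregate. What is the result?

87

parcel=V99: ✓ → 61
parcel=V15: ✓ → 84
parcel=V68: ✗
parcel=V57: ✓ → 147
parcel=V48: ✓ → 6
parcel=V31: ✓ → 150
parcel=V25: ✓ → 56
parcel=V33: ✓ → 95
parcel=V39: ✓ → 29
parcel=V89: ✓ → 137
parcel=V43: ✓ → 105
length_cm_avg = (61 + 84 + 147 + 6 + 150 + 56 + 95 + 29 + 137 + 105) / 10 = 87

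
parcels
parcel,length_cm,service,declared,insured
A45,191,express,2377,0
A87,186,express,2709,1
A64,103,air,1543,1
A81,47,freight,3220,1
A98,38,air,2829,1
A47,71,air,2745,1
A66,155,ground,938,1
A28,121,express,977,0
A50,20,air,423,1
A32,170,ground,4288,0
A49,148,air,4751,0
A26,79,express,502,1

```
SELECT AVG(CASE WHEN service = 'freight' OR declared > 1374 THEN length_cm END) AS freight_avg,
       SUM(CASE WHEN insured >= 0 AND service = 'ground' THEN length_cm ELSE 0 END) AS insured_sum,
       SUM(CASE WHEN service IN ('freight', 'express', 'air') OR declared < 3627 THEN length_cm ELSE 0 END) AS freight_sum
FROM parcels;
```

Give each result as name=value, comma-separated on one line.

[freight_avg: service = 'freight' OR declared > 1374]
parcel=A45: ✓ → 191
parcel=A87: ✓ → 186
parcel=A64: ✓ → 103
parcel=A81: ✓ → 47
parcel=A98: ✓ → 38
parcel=A47: ✓ → 71
parcel=A66: ✗
parcel=A28: ✗
parcel=A50: ✗
parcel=A32: ✓ → 170
parcel=A49: ✓ → 148
parcel=A26: ✗
freight_avg = (191 + 186 + 103 + 47 + 38 + 71 + 170 + 148) / 8 = 119.25
—
[insured_sum: insured >= 0 AND service = 'ground']
parcel=A45: ✗
parcel=A87: ✗
parcel=A64: ✗
parcel=A81: ✗
parcel=A98: ✗
parcel=A47: ✗
parcel=A66: ✓ → 155
parcel=A28: ✗
parcel=A50: ✗
parcel=A32: ✓ → 170
parcel=A49: ✗
parcel=A26: ✗
insured_sum = 155 + 170 = 325
—
[freight_sum: service IN ('freight', 'express', 'air') OR declared < 3627]
parcel=A45: ✓ → 191
parcel=A87: ✓ → 186
parcel=A64: ✓ → 103
parcel=A81: ✓ → 47
parcel=A98: ✓ → 38
parcel=A47: ✓ → 71
parcel=A66: ✓ → 155
parcel=A28: ✓ → 121
parcel=A50: ✓ → 20
parcel=A32: ✗
parcel=A49: ✓ → 148
parcel=A26: ✓ → 79
freight_sum = 191 + 186 + 103 + 47 + 38 + 71 + 155 + 121 + 20 + 148 + 79 = 1159

freight_avg=119.25, insured_sum=325, freight_sum=1159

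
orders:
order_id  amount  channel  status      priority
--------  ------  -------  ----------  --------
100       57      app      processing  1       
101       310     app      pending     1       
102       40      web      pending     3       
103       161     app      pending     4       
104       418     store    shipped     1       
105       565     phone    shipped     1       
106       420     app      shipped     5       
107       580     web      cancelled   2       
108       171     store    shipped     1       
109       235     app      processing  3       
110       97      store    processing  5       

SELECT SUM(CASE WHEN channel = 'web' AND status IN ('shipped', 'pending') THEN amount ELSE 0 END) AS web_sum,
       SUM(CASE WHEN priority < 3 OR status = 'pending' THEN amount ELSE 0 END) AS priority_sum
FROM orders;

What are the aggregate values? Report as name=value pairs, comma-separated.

web_sum=40, priority_sum=2302

[web_sum: channel = 'web' AND status IN ('shipped', 'pending')]
order_id=100: ✗
order_id=101: ✗
order_id=102: ✓ → 40
order_id=103: ✗
order_id=104: ✗
order_id=105: ✗
order_id=106: ✗
order_id=107: ✗
order_id=108: ✗
order_id=109: ✗
order_id=110: ✗
web_sum = 40
—
[priority_sum: priority < 3 OR status = 'pending']
order_id=100: ✓ → 57
order_id=101: ✓ → 310
order_id=102: ✓ → 40
order_id=103: ✓ → 161
order_id=104: ✓ → 418
order_id=105: ✓ → 565
order_id=106: ✗
order_id=107: ✓ → 580
order_id=108: ✓ → 171
order_id=109: ✗
order_id=110: ✗
priority_sum = 57 + 310 + 40 + 161 + 418 + 565 + 580 + 171 = 2302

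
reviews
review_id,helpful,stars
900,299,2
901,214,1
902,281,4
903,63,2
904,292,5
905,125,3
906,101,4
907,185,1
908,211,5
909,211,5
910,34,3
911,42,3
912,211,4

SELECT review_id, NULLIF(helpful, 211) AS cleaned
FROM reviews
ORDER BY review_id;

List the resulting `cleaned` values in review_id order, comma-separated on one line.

299, 214, 281, 63, 292, 125, 101, 185, NULL, NULL, 34, 42, NULL

review_id=900: helpful=299 vs 211: differ → 299
review_id=901: helpful=214 vs 211: differ → 214
review_id=902: helpful=281 vs 211: differ → 281
review_id=903: helpful=63 vs 211: differ → 63
review_id=904: helpful=292 vs 211: differ → 292
review_id=905: helpful=125 vs 211: differ → 125
review_id=906: helpful=101 vs 211: differ → 101
review_id=907: helpful=185 vs 211: differ → 185
review_id=908: helpful=211 vs 211: equal → NULL
review_id=909: helpful=211 vs 211: equal → NULL
review_id=910: helpful=34 vs 211: differ → 34
review_id=911: helpful=42 vs 211: differ → 42
review_id=912: helpful=211 vs 211: equal → NULL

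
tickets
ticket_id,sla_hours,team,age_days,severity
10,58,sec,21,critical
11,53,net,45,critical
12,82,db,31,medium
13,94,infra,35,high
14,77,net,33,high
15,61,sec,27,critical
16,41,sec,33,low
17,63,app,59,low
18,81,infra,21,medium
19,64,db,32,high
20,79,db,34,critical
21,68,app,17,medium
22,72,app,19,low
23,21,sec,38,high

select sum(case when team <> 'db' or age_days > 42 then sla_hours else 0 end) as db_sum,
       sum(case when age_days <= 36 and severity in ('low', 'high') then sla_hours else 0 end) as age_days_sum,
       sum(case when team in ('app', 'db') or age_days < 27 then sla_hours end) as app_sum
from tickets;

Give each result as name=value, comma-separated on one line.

[db_sum: team <> 'db' or age_days > 42]
ticket_id=10: ✓ → 58
ticket_id=11: ✓ → 53
ticket_id=12: ✗
ticket_id=13: ✓ → 94
ticket_id=14: ✓ → 77
ticket_id=15: ✓ → 61
ticket_id=16: ✓ → 41
ticket_id=17: ✓ → 63
ticket_id=18: ✓ → 81
ticket_id=19: ✗
ticket_id=20: ✗
ticket_id=21: ✓ → 68
ticket_id=22: ✓ → 72
ticket_id=23: ✓ → 21
db_sum = 58 + 53 + 94 + 77 + 61 + 41 + 63 + 81 + 68 + 72 + 21 = 689
—
[age_days_sum: age_days <= 36 and severity in ('low', 'high')]
ticket_id=10: ✗
ticket_id=11: ✗
ticket_id=12: ✗
ticket_id=13: ✓ → 94
ticket_id=14: ✓ → 77
ticket_id=15: ✗
ticket_id=16: ✓ → 41
ticket_id=17: ✗
ticket_id=18: ✗
ticket_id=19: ✓ → 64
ticket_id=20: ✗
ticket_id=21: ✗
ticket_id=22: ✓ → 72
ticket_id=23: ✗
age_days_sum = 94 + 77 + 41 + 64 + 72 = 348
—
[app_sum: team in ('app', 'db') or age_days < 27]
ticket_id=10: ✓ → 58
ticket_id=11: ✗
ticket_id=12: ✓ → 82
ticket_id=13: ✗
ticket_id=14: ✗
ticket_id=15: ✗
ticket_id=16: ✗
ticket_id=17: ✓ → 63
ticket_id=18: ✓ → 81
ticket_id=19: ✓ → 64
ticket_id=20: ✓ → 79
ticket_id=21: ✓ → 68
ticket_id=22: ✓ → 72
ticket_id=23: ✗
app_sum = 58 + 82 + 63 + 81 + 64 + 79 + 68 + 72 = 567

db_sum=689, age_days_sum=348, app_sum=567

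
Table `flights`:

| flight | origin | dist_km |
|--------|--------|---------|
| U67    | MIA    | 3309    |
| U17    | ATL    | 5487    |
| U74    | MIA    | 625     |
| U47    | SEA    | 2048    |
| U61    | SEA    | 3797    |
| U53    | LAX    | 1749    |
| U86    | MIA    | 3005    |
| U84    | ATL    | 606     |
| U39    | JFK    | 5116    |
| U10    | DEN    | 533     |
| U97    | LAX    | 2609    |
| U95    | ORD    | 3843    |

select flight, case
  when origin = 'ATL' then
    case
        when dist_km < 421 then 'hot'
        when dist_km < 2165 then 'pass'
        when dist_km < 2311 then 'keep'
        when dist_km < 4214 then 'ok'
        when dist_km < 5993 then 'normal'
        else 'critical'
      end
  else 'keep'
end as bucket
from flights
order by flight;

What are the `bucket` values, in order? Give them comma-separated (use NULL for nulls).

flight=U10: origin='DEN' → outer ELSE → keep
flight=U17: origin='ATL' → inner[dist_km < 5993] → normal
flight=U39: origin='JFK' → outer ELSE → keep
flight=U47: origin='SEA' → outer ELSE → keep
flight=U53: origin='LAX' → outer ELSE → keep
flight=U61: origin='SEA' → outer ELSE → keep
flight=U67: origin='MIA' → outer ELSE → keep
flight=U74: origin='MIA' → outer ELSE → keep
flight=U84: origin='ATL' → inner[dist_km < 2165] → pass
flight=U86: origin='MIA' → outer ELSE → keep
flight=U95: origin='ORD' → outer ELSE → keep
flight=U97: origin='LAX' → outer ELSE → keep

keep, normal, keep, keep, keep, keep, keep, keep, pass, keep, keep, keep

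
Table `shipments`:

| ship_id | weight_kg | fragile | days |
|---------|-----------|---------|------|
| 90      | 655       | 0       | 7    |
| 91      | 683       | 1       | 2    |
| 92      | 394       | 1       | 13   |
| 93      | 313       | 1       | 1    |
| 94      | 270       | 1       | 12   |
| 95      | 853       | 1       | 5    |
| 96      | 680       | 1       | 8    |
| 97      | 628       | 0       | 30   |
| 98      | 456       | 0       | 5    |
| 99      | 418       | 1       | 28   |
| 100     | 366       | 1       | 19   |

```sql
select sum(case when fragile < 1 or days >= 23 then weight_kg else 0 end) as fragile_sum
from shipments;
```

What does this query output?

2157

ship_id=90: ✓ → 655
ship_id=91: ✗
ship_id=92: ✗
ship_id=93: ✗
ship_id=94: ✗
ship_id=95: ✗
ship_id=96: ✗
ship_id=97: ✓ → 628
ship_id=98: ✓ → 456
ship_id=99: ✓ → 418
ship_id=100: ✗
fragile_sum = 655 + 628 + 456 + 418 = 2157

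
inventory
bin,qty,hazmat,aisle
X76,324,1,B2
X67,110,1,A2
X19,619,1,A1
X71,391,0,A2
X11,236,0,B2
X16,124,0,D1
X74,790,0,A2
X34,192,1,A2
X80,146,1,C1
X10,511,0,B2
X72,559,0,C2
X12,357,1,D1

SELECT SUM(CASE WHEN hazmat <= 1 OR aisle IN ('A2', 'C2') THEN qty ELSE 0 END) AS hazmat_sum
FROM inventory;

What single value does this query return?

4359

bin=X76: ✓ → 324
bin=X67: ✓ → 110
bin=X19: ✓ → 619
bin=X71: ✓ → 391
bin=X11: ✓ → 236
bin=X16: ✓ → 124
bin=X74: ✓ → 790
bin=X34: ✓ → 192
bin=X80: ✓ → 146
bin=X10: ✓ → 511
bin=X72: ✓ → 559
bin=X12: ✓ → 357
hazmat_sum = 324 + 110 + 619 + 391 + 236 + 124 + 790 + 192 + 146 + 511 + 559 + 357 = 4359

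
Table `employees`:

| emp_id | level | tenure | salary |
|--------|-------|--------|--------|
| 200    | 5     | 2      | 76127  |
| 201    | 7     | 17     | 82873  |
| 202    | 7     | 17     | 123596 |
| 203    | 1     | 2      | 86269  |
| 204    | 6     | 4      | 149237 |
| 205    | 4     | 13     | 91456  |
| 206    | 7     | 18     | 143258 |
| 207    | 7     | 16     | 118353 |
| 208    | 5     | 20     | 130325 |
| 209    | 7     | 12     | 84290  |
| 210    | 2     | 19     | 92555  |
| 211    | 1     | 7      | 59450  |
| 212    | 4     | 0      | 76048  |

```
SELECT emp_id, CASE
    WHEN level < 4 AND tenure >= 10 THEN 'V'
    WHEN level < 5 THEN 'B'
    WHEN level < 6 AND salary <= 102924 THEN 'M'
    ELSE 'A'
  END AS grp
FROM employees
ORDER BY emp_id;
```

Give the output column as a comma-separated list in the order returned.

emp_id=200: level < 6 AND salary <= 102924 → M
emp_id=201: ELSE → A
emp_id=202: ELSE → A
emp_id=203: level < 5 → B
emp_id=204: ELSE → A
emp_id=205: level < 5 → B
emp_id=206: ELSE → A
emp_id=207: ELSE → A
emp_id=208: ELSE → A
emp_id=209: ELSE → A
emp_id=210: level < 4 AND tenure >= 10 → V
emp_id=211: level < 5 → B
emp_id=212: level < 5 → B

M, A, A, B, A, B, A, A, A, A, V, B, B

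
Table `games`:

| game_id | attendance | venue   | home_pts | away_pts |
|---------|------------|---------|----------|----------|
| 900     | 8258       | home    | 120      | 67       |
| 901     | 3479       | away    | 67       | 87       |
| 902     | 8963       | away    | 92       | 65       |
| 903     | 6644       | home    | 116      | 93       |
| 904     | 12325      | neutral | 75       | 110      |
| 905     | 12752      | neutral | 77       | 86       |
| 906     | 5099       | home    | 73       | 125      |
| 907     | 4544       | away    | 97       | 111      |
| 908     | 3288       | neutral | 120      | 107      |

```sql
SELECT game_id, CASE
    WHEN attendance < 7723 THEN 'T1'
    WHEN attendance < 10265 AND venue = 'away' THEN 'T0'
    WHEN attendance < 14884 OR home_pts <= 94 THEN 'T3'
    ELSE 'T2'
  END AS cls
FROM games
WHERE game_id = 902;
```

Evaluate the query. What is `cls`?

T0

game_id = 902: attendance=8963, venue=away, home_pts=92, away_pts=65.
attendance < 7723 → false
attendance < 10265 AND venue = 'away' → true → T0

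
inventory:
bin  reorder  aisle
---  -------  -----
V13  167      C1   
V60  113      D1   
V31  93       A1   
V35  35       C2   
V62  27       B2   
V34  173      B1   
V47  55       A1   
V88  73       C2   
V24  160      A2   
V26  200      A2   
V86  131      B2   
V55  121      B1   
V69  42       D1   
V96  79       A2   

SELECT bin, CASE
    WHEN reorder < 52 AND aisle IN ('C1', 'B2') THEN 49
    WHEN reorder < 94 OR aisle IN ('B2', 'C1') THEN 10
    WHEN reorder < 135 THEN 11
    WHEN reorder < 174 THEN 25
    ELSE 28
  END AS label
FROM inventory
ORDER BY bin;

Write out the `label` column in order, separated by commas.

10, 25, 28, 10, 25, 10, 10, 11, 11, 49, 10, 10, 10, 10

bin=V13: reorder < 94 OR aisle IN ('B2', 'C1') → 10
bin=V24: reorder < 174 → 25
bin=V26: ELSE → 28
bin=V31: reorder < 94 OR aisle IN ('B2', 'C1') → 10
bin=V34: reorder < 174 → 25
bin=V35: reorder < 94 OR aisle IN ('B2', 'C1') → 10
bin=V47: reorder < 94 OR aisle IN ('B2', 'C1') → 10
bin=V55: reorder < 135 → 11
bin=V60: reorder < 135 → 11
bin=V62: reorder < 52 AND aisle IN ('C1', 'B2') → 49
bin=V69: reorder < 94 OR aisle IN ('B2', 'C1') → 10
bin=V86: reorder < 94 OR aisle IN ('B2', 'C1') → 10
bin=V88: reorder < 94 OR aisle IN ('B2', 'C1') → 10
bin=V96: reorder < 94 OR aisle IN ('B2', 'C1') → 10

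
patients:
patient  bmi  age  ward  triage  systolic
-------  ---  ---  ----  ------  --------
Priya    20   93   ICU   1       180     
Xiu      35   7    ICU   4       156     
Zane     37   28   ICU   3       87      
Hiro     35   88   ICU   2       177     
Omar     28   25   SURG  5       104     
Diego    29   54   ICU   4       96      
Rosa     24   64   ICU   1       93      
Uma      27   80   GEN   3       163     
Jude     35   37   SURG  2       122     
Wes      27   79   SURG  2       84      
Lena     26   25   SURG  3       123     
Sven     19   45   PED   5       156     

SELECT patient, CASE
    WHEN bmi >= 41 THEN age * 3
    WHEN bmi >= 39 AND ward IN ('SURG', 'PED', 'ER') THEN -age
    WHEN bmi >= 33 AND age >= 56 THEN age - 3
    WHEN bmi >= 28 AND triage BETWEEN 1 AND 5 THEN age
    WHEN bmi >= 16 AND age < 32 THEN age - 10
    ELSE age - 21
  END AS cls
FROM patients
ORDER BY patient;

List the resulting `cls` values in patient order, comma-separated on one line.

54, 85, 37, 15, 25, 72, 43, 24, 59, 58, 7, 28

patient=Diego: bmi >= 28 AND triage BETWEEN 1 AND 5 → 54
patient=Hiro: bmi >= 33 AND age >= 56 → 85
patient=Jude: bmi >= 28 AND triage BETWEEN 1 AND 5 → 37
patient=Lena: bmi >= 16 AND age < 32 → 15
patient=Omar: bmi >= 28 AND triage BETWEEN 1 AND 5 → 25
patient=Priya: ELSE → 72
patient=Rosa: ELSE → 43
patient=Sven: ELSE → 24
patient=Uma: ELSE → 59
patient=Wes: ELSE → 58
patient=Xiu: bmi >= 28 AND triage BETWEEN 1 AND 5 → 7
patient=Zane: bmi >= 28 AND triage BETWEEN 1 AND 5 → 28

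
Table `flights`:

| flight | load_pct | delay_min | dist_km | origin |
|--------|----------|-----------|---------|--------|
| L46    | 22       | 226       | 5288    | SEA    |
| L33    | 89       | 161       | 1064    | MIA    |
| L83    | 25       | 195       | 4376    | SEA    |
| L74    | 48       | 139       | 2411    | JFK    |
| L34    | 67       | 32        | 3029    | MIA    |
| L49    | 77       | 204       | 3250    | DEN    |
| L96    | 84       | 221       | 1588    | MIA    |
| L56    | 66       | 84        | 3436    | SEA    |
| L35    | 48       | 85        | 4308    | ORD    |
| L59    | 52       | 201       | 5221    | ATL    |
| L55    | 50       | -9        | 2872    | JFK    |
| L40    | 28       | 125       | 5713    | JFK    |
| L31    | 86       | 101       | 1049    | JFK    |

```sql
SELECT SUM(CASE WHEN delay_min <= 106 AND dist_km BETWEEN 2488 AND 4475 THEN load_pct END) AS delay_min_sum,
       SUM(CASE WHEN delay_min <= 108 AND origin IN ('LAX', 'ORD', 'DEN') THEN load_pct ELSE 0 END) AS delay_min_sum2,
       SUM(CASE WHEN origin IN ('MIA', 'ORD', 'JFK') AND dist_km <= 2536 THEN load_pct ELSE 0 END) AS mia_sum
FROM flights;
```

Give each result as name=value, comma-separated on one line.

[delay_min_sum: delay_min <= 106 AND dist_km BETWEEN 2488 AND 4475]
flight=L46: ✗
flight=L33: ✗
flight=L83: ✗
flight=L74: ✗
flight=L34: ✓ → 67
flight=L49: ✗
flight=L96: ✗
flight=L56: ✓ → 66
flight=L35: ✓ → 48
flight=L59: ✗
flight=L55: ✓ → 50
flight=L40: ✗
flight=L31: ✗
delay_min_sum = 67 + 66 + 48 + 50 = 231
—
[delay_min_sum2: delay_min <= 108 AND origin IN ('LAX', 'ORD', 'DEN')]
flight=L46: ✗
flight=L33: ✗
flight=L83: ✗
flight=L74: ✗
flight=L34: ✗
flight=L49: ✗
flight=L96: ✗
flight=L56: ✗
flight=L35: ✓ → 48
flight=L59: ✗
flight=L55: ✗
flight=L40: ✗
flight=L31: ✗
delay_min_sum2 = 48
—
[mia_sum: origin IN ('MIA', 'ORD', 'JFK') AND dist_km <= 2536]
flight=L46: ✗
flight=L33: ✓ → 89
flight=L83: ✗
flight=L74: ✓ → 48
flight=L34: ✗
flight=L49: ✗
flight=L96: ✓ → 84
flight=L56: ✗
flight=L35: ✗
flight=L59: ✗
flight=L55: ✗
flight=L40: ✗
flight=L31: ✓ → 86
mia_sum = 89 + 48 + 84 + 86 = 307

delay_min_sum=231, delay_min_sum2=48, mia_sum=307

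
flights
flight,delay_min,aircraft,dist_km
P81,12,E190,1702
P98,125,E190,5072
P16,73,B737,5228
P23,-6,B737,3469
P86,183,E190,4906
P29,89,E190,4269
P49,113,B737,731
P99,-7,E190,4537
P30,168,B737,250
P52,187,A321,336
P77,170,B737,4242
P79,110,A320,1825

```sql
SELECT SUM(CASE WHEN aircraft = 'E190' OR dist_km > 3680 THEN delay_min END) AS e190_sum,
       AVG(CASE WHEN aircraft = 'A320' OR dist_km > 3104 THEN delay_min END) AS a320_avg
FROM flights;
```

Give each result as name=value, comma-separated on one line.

e190_sum=645, a320_avg=92.125

[e190_sum: aircraft = 'E190' OR dist_km > 3680]
flight=P81: ✓ → 12
flight=P98: ✓ → 125
flight=P16: ✓ → 73
flight=P23: ✗
flight=P86: ✓ → 183
flight=P29: ✓ → 89
flight=P49: ✗
flight=P99: ✓ → -7
flight=P30: ✗
flight=P52: ✗
flight=P77: ✓ → 170
flight=P79: ✗
e190_sum = 12 + 125 + 73 + 183 + 89 + -7 + 170 = 645
—
[a320_avg: aircraft = 'A320' OR dist_km > 3104]
flight=P81: ✗
flight=P98: ✓ → 125
flight=P16: ✓ → 73
flight=P23: ✓ → -6
flight=P86: ✓ → 183
flight=P29: ✓ → 89
flight=P49: ✗
flight=P99: ✓ → -7
flight=P30: ✗
flight=P52: ✗
flight=P77: ✓ → 170
flight=P79: ✓ → 110
a320_avg = (125 + 73 + -6 + 183 + 89 + -7 + 170 + 110) / 8 = 92.125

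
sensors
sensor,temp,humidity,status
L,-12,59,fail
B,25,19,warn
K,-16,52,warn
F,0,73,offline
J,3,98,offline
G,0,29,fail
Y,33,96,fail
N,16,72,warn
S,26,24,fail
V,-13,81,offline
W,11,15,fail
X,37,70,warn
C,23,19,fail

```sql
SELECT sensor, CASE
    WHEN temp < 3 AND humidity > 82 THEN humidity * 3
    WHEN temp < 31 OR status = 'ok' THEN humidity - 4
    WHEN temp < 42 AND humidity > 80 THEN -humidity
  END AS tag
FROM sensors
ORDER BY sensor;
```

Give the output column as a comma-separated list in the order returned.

sensor=B: temp < 31 OR status = 'ok' → 15
sensor=C: temp < 31 OR status = 'ok' → 15
sensor=F: temp < 31 OR status = 'ok' → 69
sensor=G: temp < 31 OR status = 'ok' → 25
sensor=J: temp < 31 OR status = 'ok' → 94
sensor=K: temp < 31 OR status = 'ok' → 48
sensor=L: temp < 31 OR status = 'ok' → 55
sensor=N: temp < 31 OR status = 'ok' → 68
sensor=S: temp < 31 OR status = 'ok' → 20
sensor=V: temp < 31 OR status = 'ok' → 77
sensor=W: temp < 31 OR status = 'ok' → 11
sensor=X: (no match → NULL) → NULL
sensor=Y: temp < 42 AND humidity > 80 → -96

15, 15, 69, 25, 94, 48, 55, 68, 20, 77, 11, NULL, -96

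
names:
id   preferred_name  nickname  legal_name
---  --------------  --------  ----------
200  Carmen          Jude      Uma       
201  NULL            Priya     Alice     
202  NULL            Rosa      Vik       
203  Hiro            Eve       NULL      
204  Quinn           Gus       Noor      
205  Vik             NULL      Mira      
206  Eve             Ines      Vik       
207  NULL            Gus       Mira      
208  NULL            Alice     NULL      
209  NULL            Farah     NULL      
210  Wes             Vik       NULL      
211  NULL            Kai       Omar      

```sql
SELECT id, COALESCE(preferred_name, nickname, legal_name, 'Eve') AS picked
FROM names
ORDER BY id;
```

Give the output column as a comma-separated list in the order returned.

id=200: preferred_name=Carmen → Carmen
id=201: preferred_name=NULL, nickname=Priya → Priya
id=202: preferred_name=NULL, nickname=Rosa → Rosa
id=203: preferred_name=Hiro → Hiro
id=204: preferred_name=Quinn → Quinn
id=205: preferred_name=Vik → Vik
id=206: preferred_name=Eve → Eve
id=207: preferred_name=NULL, nickname=Gus → Gus
id=208: preferred_name=NULL, nickname=Alice → Alice
id=209: preferred_name=NULL, nickname=Farah → Farah
id=210: preferred_name=Wes → Wes
id=211: preferred_name=NULL, nickname=Kai → Kai

Carmen, Priya, Rosa, Hiro, Quinn, Vik, Eve, Gus, Alice, Farah, Wes, Kai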